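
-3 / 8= -0.38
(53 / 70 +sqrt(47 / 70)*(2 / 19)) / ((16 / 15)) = 3*sqrt(3290) / 2128 +159 / 224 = 0.79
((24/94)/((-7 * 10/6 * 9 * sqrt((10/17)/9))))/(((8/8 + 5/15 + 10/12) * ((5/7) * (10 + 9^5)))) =-36 * sqrt(170)/4510631125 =-0.00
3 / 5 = 0.60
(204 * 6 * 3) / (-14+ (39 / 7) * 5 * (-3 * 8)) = -12852 / 2389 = -5.38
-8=-8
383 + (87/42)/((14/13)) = 75445/196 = 384.92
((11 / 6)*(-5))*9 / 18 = -55 / 12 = -4.58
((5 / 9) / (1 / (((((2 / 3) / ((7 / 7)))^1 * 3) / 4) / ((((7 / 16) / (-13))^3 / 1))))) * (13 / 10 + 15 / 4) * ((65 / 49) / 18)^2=-120001897600 / 600362847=-199.88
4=4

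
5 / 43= 0.12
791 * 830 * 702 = 460884060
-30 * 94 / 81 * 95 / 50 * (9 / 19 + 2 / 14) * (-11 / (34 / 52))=2204488 / 3213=686.12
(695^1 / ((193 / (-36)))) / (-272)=6255 / 13124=0.48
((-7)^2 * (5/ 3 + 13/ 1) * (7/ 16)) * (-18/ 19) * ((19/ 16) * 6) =-33957/ 16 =-2122.31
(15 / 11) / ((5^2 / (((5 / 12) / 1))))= 1 / 44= 0.02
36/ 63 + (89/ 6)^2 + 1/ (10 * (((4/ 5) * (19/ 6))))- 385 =-393481/ 2394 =-164.36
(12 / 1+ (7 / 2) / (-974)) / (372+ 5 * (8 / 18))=210321 / 6560864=0.03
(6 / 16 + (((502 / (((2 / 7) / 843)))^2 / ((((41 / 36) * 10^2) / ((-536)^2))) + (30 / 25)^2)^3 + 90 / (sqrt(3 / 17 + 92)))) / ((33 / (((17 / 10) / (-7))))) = -66194197871374516674421382012522689377527310967614287909 / 53069170000 - 51 * sqrt(26639) / 120659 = -1247319260342200879991554000000000000000000000.00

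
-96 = -96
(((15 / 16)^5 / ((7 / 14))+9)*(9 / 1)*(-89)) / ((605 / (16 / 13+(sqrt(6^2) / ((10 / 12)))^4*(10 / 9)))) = -121020536278233 / 2928640000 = -41323.12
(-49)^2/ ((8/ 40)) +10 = 12015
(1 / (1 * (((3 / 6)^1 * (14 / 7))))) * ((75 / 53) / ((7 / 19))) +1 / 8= 3.97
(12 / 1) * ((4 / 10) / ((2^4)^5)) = 3 / 655360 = 0.00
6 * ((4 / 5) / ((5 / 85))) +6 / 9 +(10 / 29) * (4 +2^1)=36686 / 435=84.34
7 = 7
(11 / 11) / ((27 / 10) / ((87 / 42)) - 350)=-145 / 50561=-0.00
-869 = -869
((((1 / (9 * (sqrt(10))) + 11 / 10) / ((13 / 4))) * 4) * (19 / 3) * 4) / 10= 3.54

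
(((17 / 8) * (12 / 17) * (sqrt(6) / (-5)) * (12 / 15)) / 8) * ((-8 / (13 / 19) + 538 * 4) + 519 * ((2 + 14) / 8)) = -61977 * sqrt(6) / 650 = -233.56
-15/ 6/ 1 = -5/ 2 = -2.50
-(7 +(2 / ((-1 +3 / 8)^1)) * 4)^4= -707281 / 625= -1131.65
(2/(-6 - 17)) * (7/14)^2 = -1/46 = -0.02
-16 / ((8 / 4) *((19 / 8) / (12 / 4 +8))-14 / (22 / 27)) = 64 / 67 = 0.96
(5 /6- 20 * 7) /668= -5 /24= -0.21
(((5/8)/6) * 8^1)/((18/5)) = 25/108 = 0.23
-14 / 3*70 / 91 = -140 / 39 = -3.59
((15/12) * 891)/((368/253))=49005/64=765.70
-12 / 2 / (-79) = 6 / 79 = 0.08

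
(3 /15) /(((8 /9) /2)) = 0.45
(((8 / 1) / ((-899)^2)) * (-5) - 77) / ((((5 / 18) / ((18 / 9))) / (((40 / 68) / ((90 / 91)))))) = -22652272188 / 68697085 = -329.74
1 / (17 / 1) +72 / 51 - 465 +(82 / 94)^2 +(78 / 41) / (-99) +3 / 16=-376069563685 / 812947344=-462.60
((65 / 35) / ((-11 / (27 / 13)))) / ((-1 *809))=27 / 62293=0.00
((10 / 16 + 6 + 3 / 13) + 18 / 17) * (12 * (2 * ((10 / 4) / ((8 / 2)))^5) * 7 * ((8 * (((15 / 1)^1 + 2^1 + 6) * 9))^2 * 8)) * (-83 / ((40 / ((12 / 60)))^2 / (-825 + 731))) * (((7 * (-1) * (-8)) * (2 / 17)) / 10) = 343830825628479 / 961792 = 357489795.74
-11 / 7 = -1.57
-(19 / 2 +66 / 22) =-25 / 2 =-12.50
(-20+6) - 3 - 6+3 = -20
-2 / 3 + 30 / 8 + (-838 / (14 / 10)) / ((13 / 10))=-499433 / 1092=-457.36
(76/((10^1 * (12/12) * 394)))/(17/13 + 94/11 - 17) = -2717/1006670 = -0.00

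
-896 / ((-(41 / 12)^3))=1548288 / 68921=22.46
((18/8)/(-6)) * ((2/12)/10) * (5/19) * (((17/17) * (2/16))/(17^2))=-1/1405696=-0.00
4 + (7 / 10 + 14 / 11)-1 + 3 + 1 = 987 / 110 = 8.97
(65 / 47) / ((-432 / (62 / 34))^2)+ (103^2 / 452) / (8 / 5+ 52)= 8404504303555 / 19191832319232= 0.44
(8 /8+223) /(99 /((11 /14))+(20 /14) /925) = 72520 /40793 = 1.78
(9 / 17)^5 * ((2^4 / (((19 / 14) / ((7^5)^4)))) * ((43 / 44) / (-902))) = -5672830853259660020646996 / 133834300963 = -42386972640354.57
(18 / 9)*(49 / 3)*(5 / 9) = 490 / 27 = 18.15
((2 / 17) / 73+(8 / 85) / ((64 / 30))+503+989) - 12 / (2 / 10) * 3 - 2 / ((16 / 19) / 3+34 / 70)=9938562995 / 7589956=1309.44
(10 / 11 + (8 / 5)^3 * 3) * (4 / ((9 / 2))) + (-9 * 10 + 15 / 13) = -12405941 / 160875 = -77.12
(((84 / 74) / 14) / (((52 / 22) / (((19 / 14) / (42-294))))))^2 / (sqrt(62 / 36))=43681 * sqrt(62) / 13225290693888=0.00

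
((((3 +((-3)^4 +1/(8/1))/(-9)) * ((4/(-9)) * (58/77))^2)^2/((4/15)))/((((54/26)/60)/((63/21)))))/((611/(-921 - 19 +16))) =-223.28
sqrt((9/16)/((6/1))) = sqrt(6)/8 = 0.31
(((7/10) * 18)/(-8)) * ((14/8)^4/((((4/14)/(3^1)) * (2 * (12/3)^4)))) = -3176523/10485760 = -0.30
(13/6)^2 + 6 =385/36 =10.69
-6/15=-2/5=-0.40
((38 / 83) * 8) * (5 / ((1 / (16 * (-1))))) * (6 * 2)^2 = -3502080 / 83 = -42193.73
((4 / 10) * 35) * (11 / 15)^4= 204974 / 50625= 4.05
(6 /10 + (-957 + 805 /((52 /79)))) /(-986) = -69311 /256360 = -0.27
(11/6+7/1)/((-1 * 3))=-53/18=-2.94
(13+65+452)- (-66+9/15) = 2977/5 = 595.40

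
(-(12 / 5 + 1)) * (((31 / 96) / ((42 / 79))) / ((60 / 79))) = -3289007 / 1209600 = -2.72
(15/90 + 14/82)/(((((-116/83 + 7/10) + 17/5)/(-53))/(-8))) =14604680/275889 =52.94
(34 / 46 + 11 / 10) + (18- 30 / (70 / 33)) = 9171 / 1610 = 5.70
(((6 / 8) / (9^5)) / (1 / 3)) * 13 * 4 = 13 / 6561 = 0.00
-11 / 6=-1.83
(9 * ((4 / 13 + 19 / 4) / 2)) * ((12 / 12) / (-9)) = -263 / 104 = -2.53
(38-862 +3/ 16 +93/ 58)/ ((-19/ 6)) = 1144515/ 4408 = 259.64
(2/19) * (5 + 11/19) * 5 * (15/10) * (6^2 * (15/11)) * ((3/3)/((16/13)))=1395225/7942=175.68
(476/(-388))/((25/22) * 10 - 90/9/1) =-1309/1455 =-0.90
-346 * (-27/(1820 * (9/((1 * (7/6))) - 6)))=1557/520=2.99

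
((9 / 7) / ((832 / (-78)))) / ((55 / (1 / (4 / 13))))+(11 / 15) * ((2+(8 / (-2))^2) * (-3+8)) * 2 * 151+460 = 1004917409 / 49280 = 20391.99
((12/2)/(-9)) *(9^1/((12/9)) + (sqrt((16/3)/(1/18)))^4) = -12297/2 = -6148.50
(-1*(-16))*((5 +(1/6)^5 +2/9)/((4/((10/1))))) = 203045/972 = 208.89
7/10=0.70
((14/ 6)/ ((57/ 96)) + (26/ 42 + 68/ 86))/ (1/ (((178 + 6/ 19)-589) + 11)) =-231897978/ 108661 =-2134.14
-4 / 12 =-1 / 3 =-0.33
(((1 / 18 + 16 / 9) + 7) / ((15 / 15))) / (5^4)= 53 / 3750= 0.01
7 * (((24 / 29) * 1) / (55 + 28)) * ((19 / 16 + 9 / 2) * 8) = 7644 / 2407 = 3.18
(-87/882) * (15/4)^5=-7340625/100352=-73.15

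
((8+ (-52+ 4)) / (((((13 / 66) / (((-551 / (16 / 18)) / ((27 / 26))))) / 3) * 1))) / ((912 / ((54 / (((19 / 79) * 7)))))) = 3402135 / 266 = 12789.98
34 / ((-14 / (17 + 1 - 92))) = 1258 / 7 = 179.71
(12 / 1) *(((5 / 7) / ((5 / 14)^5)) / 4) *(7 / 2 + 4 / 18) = 2573872 / 1875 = 1372.73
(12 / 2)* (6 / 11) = 36 / 11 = 3.27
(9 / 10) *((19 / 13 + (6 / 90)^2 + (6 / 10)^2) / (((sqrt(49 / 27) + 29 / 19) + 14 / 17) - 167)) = -1238578492851 / 124084457618875 - 11701644969 *sqrt(3) / 248168915237750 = -0.01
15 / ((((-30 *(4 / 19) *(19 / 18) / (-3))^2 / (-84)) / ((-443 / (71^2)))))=2260629 / 100820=22.42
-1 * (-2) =2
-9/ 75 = -3/ 25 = -0.12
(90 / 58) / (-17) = -45 / 493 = -0.09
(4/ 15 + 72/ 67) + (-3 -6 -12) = -19757/ 1005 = -19.66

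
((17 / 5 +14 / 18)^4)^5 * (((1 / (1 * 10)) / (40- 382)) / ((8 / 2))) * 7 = -1330868183315403743960392848322696727549181952 / 991325756787650501714229583740234375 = -1342513471.68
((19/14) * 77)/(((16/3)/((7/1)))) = 4389/32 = 137.16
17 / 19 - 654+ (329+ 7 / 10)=-61447 / 190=-323.41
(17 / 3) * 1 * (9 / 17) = 3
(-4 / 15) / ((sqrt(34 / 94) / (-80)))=64*sqrt(799) / 51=35.47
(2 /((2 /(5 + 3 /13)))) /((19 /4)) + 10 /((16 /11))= 15761 /1976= 7.98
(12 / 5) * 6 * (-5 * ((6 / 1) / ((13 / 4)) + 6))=-7344 / 13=-564.92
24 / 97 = 0.25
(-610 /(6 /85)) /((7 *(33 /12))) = -103700 /231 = -448.92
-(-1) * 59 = 59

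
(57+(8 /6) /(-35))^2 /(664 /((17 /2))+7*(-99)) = -608130137 /115244325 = -5.28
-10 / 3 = -3.33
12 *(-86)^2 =88752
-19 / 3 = -6.33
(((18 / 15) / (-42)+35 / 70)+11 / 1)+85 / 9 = 13177 / 630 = 20.92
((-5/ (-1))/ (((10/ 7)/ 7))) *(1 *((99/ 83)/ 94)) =4851/ 15604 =0.31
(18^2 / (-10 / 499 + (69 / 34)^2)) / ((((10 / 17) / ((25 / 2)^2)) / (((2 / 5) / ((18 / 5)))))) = 5516070750 / 2364179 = 2333.19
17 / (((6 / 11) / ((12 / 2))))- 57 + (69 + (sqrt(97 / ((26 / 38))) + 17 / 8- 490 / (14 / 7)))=-351 / 8 + sqrt(23959) / 13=-31.97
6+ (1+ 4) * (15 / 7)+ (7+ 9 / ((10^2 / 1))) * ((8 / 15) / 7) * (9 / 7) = 106629 / 6125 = 17.41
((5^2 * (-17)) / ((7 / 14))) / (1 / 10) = -8500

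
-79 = -79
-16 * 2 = -32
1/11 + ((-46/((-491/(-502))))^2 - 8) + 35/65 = 2204.50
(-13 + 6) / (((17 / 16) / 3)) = -336 / 17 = -19.76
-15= -15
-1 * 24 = -24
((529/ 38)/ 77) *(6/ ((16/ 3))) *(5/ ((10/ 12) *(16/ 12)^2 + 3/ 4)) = 0.46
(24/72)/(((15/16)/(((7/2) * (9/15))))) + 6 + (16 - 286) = -19744/75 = -263.25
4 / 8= 1 / 2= 0.50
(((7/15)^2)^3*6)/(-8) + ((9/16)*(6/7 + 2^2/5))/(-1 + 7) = 62771453/425250000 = 0.15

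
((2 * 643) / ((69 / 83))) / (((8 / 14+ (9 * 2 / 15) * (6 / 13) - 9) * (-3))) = 48565790 / 741681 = 65.48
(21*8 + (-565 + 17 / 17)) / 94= -198 / 47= -4.21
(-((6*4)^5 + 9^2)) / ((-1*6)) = 2654235 / 2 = 1327117.50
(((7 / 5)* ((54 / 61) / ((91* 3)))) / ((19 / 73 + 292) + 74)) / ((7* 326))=657 / 120959925905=0.00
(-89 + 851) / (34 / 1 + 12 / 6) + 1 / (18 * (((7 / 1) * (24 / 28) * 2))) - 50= -6227 / 216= -28.83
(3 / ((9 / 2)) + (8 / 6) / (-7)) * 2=20 / 21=0.95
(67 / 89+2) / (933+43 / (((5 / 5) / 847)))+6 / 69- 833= -63687555807 / 76463638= -832.91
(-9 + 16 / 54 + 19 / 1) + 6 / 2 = 359 / 27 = 13.30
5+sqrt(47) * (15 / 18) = 5+5 * sqrt(47) / 6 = 10.71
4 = 4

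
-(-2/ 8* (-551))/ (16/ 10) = -2755/ 32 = -86.09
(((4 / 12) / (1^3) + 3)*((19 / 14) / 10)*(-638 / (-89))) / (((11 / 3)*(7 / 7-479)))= -551 / 297794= -0.00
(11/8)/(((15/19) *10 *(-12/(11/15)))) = -2299/216000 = -0.01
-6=-6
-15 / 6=-2.50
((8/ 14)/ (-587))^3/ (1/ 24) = -1536/ 69375867029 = -0.00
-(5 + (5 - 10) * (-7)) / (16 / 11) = -55 / 2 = -27.50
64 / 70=32 / 35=0.91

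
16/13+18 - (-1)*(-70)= -660/13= -50.77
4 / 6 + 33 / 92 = 1.03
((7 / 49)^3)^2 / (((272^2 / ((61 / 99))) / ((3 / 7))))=61 / 2010657175296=0.00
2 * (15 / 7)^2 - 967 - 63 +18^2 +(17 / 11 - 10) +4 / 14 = -379987 / 539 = -704.99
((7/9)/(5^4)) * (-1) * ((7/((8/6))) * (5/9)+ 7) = -833/67500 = -0.01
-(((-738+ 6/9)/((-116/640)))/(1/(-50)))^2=-313148416000000/7569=-41372495177.70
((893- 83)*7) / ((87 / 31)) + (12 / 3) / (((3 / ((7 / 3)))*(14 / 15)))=176060 / 87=2023.68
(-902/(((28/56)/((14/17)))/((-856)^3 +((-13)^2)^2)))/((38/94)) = 2304949539552.82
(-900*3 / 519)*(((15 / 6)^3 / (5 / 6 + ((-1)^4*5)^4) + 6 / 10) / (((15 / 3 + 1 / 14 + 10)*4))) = -2956905 / 54827506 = -0.05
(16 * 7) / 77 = 16 / 11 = 1.45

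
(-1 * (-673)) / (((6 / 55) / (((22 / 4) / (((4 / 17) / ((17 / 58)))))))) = 117670685 / 2784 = 42266.77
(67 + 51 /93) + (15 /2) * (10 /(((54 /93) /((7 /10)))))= 58763 /372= 157.97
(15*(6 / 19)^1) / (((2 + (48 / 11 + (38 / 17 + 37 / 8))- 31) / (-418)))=2962080 / 26593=111.39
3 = 3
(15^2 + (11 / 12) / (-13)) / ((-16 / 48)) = -35089 / 52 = -674.79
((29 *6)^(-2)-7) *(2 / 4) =-211931 / 60552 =-3.50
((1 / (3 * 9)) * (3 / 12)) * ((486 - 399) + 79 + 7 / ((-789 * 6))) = 785837 / 511272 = 1.54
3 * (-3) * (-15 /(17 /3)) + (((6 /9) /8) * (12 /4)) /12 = 19457 /816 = 23.84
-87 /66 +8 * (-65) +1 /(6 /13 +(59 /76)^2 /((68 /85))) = -4178304197 /8027558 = -520.50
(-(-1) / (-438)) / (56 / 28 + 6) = -1 / 3504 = -0.00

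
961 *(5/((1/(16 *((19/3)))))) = 1460720/3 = 486906.67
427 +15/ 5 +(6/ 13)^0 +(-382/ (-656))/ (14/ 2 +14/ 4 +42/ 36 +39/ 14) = 42909199/ 99548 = 431.04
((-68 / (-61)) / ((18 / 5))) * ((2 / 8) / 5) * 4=34 / 549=0.06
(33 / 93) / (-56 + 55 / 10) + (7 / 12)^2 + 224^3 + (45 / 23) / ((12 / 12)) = 116551411978381 / 10369872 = 11239426.29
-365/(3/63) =-7665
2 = 2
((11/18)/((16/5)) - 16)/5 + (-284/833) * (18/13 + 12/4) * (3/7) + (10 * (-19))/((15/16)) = -22537410739/109156320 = -206.47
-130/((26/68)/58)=-19720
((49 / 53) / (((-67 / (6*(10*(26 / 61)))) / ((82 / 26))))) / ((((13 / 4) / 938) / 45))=-607521600 / 42029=-14454.82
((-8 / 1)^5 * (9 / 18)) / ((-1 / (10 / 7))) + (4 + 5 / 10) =327743 / 14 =23410.21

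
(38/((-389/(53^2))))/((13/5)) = -533710/5057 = -105.54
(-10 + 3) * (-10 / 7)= 10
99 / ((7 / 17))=1683 / 7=240.43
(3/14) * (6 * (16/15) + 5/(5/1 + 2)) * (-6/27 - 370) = -2822/5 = -564.40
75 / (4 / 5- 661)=-375 / 3301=-0.11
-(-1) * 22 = 22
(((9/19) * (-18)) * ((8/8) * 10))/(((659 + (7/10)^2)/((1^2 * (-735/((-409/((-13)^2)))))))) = -515970000/13140761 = -39.26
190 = 190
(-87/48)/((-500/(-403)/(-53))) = 77.43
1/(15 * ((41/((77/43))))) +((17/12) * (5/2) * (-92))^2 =33691151299/317340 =106167.36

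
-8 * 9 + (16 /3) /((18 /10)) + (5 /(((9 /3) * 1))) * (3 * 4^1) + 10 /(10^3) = -49.03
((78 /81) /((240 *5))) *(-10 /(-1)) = 0.01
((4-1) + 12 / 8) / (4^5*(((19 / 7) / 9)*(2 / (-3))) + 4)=-1701 / 76312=-0.02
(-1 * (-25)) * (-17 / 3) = -141.67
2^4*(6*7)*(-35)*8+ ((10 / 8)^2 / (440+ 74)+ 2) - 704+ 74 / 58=-45042526539 / 238496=-188860.72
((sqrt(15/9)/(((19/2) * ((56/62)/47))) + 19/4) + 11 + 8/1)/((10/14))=1457 * sqrt(15)/570 + 133/4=43.15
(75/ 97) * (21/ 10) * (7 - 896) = -1443.48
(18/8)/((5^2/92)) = 207/25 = 8.28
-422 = -422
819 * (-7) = -5733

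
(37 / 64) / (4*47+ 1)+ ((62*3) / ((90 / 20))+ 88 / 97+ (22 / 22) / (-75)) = 1238732221 / 29332800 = 42.23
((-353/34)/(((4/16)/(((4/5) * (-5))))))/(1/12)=33888/17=1993.41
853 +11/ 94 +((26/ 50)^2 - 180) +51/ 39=515298393/ 763750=674.70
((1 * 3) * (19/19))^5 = 243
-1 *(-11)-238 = -227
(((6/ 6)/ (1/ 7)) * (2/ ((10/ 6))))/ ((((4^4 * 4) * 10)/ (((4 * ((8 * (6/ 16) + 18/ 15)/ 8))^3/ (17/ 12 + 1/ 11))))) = 6417873/ 1273600000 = 0.01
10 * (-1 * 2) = -20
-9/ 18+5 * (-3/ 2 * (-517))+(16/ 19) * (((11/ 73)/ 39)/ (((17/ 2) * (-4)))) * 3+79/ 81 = 96285028004/ 24828687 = 3877.98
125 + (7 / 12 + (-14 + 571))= 682.58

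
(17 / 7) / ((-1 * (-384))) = 17 / 2688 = 0.01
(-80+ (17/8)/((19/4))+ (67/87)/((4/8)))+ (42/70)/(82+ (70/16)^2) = -8346590033/106998690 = -78.01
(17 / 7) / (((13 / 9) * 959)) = 0.00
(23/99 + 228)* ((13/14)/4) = 52.98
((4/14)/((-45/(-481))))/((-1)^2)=962/315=3.05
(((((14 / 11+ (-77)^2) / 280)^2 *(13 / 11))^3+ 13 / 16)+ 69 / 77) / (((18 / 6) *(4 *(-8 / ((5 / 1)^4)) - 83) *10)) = -3357551768682027346597375233 / 56148488065984692224000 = -59797.72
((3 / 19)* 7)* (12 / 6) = 42 / 19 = 2.21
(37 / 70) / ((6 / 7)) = 37 / 60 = 0.62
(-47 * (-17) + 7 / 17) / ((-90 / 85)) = -755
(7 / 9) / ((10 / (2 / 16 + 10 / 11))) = 637 / 7920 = 0.08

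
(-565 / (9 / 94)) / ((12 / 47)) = -1248085 / 54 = -23112.69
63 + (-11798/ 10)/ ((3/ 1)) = -4954/ 15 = -330.27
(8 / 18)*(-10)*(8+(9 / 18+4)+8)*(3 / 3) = -820 / 9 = -91.11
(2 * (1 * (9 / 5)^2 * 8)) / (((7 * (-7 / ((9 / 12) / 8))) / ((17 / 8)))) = -4131 / 19600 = -0.21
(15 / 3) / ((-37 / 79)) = -395 / 37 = -10.68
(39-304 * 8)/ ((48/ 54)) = -21537/ 8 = -2692.12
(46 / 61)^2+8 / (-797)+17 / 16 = 76922773 / 47450192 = 1.62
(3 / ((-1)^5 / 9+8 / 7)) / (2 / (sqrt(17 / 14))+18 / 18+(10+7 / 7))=9639 / 38870-189*sqrt(238) / 77740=0.21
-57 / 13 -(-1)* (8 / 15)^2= -11993 / 2925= -4.10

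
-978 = -978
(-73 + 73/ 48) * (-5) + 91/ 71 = 1222373/ 3408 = 358.68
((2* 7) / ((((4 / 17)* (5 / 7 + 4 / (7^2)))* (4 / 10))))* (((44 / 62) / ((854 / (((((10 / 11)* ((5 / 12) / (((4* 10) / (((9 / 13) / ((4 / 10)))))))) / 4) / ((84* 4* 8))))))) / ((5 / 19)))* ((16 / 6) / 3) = 56525 / 70685761536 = 0.00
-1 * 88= -88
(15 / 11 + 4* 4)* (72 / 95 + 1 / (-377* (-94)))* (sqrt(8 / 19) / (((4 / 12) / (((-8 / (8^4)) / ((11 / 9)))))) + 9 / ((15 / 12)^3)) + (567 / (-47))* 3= 56593309923 / 2314544375 - 13158761067* sqrt(38) / 1981398115840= 24.41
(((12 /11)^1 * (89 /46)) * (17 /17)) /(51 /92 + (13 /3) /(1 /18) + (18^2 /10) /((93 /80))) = 22072 /1112925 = 0.02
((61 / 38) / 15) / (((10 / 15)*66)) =0.00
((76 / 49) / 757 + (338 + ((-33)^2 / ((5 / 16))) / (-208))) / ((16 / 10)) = 774543873 / 3857672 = 200.78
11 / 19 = 0.58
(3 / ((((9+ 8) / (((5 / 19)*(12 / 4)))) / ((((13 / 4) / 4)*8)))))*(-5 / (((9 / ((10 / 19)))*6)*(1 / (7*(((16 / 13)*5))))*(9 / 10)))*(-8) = 2800000 / 165699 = 16.90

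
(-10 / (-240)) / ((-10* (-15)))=0.00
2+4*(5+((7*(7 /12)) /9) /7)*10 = 5524 /27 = 204.59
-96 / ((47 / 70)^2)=-470400 / 2209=-212.95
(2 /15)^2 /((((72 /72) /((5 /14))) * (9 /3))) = 2 /945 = 0.00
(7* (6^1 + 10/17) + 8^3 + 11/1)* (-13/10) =-25155/34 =-739.85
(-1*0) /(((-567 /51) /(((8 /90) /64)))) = 0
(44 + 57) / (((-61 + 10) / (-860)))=1703.14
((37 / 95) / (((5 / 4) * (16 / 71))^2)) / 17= 186517 / 646000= 0.29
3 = 3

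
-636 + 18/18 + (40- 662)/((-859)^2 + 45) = -234291816/368963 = -635.00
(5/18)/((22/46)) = 115/198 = 0.58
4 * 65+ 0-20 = 240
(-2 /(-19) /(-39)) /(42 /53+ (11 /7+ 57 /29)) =-10759 /17257890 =-0.00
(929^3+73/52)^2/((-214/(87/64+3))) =-484959170323716006972879/37033984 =-13094977043888013.97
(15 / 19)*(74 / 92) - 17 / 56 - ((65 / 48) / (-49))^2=799390699 / 2417442048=0.33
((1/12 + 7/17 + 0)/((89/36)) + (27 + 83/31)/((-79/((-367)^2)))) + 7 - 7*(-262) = -180659432976/3705337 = -48756.55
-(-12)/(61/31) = 6.10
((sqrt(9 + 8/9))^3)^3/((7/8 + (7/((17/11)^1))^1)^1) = 8532944776*sqrt(89)/14467005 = 5564.36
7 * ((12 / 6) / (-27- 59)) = -7 / 43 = -0.16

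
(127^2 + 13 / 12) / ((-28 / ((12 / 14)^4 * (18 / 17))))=-94070646 / 285719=-329.24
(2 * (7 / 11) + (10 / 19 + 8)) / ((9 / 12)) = 8192 / 627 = 13.07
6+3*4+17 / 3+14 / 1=113 / 3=37.67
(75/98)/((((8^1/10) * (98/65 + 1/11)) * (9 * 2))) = 89375/2688336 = 0.03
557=557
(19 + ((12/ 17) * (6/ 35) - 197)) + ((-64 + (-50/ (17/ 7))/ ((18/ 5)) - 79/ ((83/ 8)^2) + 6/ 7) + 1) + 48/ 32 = -18074526851/ 73781190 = -244.97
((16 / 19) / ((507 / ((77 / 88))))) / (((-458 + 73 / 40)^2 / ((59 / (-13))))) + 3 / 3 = 41695371042461 / 41695372364061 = 1.00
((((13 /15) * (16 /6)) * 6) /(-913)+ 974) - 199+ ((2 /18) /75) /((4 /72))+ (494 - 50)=1219.01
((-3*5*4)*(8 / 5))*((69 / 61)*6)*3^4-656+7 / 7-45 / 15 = -3259402 / 61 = -53432.82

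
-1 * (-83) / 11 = 7.55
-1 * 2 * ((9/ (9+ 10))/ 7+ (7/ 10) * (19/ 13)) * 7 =-18859/ 1235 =-15.27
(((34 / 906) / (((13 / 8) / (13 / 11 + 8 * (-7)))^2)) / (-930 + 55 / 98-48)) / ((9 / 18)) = -25846297344 / 295777178411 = -0.09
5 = 5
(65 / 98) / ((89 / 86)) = 0.64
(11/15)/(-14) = -11/210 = -0.05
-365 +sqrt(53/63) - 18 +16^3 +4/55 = sqrt(371)/21 +204219/55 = 3713.99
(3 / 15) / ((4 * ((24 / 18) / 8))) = 3 / 10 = 0.30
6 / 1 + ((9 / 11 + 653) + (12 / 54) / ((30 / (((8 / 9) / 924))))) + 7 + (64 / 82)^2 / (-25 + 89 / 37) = 543383898343 / 814923585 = 666.79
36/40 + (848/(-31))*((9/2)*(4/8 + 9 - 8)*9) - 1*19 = -520771/310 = -1679.91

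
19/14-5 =-51/14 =-3.64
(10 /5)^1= 2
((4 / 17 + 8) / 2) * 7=490 / 17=28.82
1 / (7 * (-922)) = -1 / 6454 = -0.00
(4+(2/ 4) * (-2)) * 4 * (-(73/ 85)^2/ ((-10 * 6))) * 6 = 31974/ 36125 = 0.89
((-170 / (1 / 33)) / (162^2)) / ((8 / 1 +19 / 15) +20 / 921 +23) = -1435225 / 216787104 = -0.01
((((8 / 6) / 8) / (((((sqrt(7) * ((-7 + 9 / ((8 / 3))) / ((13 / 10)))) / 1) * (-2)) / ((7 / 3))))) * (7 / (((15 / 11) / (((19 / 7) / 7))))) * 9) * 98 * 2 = 76076 * sqrt(7) / 2175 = 92.54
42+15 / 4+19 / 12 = 142 / 3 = 47.33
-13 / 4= -3.25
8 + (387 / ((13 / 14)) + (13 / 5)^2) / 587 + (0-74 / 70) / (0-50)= 116751637 / 13354250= 8.74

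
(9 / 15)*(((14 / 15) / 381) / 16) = 7 / 76200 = 0.00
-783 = -783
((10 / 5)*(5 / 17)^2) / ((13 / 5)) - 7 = -26049 / 3757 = -6.93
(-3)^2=9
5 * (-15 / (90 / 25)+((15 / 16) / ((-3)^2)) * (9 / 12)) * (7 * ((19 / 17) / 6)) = -522025 / 19584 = -26.66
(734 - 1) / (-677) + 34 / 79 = -0.65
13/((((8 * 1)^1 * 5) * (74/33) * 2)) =429/5920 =0.07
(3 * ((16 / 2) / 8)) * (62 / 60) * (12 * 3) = 558 / 5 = 111.60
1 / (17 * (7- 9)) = -0.03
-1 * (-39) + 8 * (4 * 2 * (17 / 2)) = 583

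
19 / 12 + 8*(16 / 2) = 65.58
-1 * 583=-583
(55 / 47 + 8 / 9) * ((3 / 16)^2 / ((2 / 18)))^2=634959 / 3080192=0.21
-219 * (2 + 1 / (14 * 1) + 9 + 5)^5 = -126286435546875 / 537824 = -234809966.73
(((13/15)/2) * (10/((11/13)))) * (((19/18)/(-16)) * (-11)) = 3211/864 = 3.72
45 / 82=0.55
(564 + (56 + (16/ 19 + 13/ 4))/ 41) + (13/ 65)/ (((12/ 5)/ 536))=5703517/ 9348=610.13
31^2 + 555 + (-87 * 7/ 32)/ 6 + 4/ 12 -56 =279775/ 192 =1457.16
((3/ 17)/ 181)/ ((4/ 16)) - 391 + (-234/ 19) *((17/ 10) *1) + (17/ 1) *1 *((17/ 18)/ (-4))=-8754299851/ 21046680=-415.95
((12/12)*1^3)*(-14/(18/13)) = -91/9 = -10.11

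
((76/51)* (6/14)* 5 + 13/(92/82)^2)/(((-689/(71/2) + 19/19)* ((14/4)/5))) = -1208628385/1151877398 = -1.05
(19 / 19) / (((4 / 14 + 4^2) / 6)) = 7 / 19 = 0.37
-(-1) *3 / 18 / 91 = 1 / 546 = 0.00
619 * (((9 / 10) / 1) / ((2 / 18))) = 50139 / 10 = 5013.90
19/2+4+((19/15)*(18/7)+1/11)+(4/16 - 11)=9391/1540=6.10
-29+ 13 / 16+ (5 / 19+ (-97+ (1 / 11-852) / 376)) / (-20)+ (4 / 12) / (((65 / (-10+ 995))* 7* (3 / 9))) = -3013854923 / 143022880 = -21.07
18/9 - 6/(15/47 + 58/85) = -15968/4001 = -3.99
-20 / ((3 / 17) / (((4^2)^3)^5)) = -391993311566327971840 / 3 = -130664437188775990613.33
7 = 7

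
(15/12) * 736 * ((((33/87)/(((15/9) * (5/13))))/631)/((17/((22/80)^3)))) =0.00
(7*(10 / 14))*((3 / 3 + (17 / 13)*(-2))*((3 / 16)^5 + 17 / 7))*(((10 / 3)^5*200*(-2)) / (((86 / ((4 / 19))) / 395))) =2750726458984375 / 880948224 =3122460.98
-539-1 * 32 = -571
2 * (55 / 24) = 55 / 12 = 4.58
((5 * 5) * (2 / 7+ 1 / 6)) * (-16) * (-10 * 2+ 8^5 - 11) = -5923838.10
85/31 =2.74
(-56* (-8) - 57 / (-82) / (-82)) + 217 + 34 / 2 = 681.99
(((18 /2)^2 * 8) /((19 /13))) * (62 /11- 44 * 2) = -7632144 /209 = -36517.44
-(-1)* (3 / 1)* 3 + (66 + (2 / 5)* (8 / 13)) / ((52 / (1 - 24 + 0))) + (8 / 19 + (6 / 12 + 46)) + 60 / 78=439732 / 16055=27.39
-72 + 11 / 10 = -709 / 10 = -70.90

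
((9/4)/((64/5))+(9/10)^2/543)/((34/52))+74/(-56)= -72392077/68924800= -1.05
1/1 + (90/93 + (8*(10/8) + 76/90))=17873/1395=12.81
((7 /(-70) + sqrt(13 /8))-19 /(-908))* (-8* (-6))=-4308 /1135 + 12* sqrt(26)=57.39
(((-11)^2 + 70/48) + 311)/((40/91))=946673/960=986.12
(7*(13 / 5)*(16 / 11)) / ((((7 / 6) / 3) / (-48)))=-179712 / 55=-3267.49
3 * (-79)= -237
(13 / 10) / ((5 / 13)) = 169 / 50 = 3.38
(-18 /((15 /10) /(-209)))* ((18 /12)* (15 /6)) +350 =9755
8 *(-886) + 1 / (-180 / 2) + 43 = -7045.01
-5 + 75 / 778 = -3815 / 778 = -4.90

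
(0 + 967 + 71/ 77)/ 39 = 74530/ 3003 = 24.82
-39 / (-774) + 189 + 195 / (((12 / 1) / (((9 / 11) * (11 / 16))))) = 1636265 / 8256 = 198.19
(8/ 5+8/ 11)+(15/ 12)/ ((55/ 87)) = 947/ 220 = 4.30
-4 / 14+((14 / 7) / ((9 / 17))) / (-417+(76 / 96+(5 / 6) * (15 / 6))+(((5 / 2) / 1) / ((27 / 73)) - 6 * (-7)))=-163550 / 552433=-0.30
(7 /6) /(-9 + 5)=-7 /24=-0.29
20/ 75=4/ 15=0.27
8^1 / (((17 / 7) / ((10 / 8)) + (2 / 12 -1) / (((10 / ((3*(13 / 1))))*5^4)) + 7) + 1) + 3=661727 / 173909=3.81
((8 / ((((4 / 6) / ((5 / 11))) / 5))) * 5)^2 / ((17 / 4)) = 9000000 / 2057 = 4375.30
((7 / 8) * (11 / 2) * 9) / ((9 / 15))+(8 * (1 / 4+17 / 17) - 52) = 483 / 16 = 30.19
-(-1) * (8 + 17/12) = 113/12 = 9.42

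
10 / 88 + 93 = 4097 / 44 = 93.11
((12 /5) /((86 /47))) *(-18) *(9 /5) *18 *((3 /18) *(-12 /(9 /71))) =12974256 /1075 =12069.08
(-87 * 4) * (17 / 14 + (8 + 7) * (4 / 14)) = -1914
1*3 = 3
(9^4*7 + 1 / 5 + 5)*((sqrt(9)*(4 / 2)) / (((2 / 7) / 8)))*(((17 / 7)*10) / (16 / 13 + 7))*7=17053707216 / 107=159380441.27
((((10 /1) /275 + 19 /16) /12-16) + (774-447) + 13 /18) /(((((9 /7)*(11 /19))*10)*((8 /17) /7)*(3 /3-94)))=-156348459757 /23334220800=-6.70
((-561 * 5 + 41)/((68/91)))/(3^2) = -410.99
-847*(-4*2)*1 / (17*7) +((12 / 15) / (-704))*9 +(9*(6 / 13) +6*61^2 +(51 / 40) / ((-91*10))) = 9524024953 / 425425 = 22387.08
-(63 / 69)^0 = -1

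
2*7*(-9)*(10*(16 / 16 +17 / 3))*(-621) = 5216400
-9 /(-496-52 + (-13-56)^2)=-9 /4213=-0.00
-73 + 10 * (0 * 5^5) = -73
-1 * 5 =-5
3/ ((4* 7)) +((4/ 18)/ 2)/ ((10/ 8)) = 247/ 1260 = 0.20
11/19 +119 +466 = 11126/19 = 585.58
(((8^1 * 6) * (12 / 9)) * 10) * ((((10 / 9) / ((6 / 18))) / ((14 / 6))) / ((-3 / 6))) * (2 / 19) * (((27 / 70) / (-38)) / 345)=2304 / 406847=0.01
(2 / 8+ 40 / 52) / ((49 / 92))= 1219 / 637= 1.91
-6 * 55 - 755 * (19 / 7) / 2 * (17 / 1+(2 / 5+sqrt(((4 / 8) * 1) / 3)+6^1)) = -24724.95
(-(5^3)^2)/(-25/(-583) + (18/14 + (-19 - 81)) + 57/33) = 63765625/395629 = 161.18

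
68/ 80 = 17/ 20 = 0.85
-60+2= -58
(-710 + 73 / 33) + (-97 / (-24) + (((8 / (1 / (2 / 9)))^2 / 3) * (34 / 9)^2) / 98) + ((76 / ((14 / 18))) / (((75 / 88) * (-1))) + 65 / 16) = -3455106169409 / 4243654800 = -814.18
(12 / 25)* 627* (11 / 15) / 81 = 9196 / 3375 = 2.72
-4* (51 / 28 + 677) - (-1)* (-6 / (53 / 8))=-1007707 / 371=-2716.19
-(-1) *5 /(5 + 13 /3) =15 /28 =0.54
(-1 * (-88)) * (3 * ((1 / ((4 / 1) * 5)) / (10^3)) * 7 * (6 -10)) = -231 / 625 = -0.37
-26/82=-13/41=-0.32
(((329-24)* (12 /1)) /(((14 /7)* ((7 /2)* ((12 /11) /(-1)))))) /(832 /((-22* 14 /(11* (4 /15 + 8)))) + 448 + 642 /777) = -1862025 /789386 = -2.36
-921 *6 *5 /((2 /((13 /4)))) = -179595 /4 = -44898.75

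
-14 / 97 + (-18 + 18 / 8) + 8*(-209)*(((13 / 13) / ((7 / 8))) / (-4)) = 1254303 / 2716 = 461.82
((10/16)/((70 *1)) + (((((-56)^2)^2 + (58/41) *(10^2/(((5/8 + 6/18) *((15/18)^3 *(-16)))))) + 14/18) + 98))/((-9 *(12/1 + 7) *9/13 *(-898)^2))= -607632994349303/5898390512656320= -0.10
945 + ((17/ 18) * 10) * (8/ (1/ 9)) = 1625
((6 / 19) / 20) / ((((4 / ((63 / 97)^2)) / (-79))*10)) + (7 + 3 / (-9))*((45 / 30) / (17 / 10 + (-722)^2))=-0.01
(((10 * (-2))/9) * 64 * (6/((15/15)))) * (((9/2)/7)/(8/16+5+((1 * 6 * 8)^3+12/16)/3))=-15360/1032353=-0.01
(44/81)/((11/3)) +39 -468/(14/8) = -43145/189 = -228.28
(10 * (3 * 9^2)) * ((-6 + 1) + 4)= -2430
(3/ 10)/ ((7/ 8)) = 12/ 35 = 0.34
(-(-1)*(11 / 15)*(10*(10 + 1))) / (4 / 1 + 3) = 11.52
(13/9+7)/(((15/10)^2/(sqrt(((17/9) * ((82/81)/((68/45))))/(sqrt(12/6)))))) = 152 * 2^(1/4) * sqrt(205)/729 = 3.55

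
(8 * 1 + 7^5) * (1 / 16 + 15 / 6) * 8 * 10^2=34470750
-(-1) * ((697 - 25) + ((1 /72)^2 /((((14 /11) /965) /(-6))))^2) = 98435159377 /146313216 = 672.77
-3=-3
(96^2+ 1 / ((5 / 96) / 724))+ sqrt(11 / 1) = sqrt(11)+ 115584 / 5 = 23120.12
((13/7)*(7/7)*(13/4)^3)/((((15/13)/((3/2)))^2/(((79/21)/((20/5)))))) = 381317911/3763200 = 101.33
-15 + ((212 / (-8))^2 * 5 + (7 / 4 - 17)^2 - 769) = 47357 / 16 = 2959.81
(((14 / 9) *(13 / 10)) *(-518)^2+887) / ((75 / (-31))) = -758179369 / 3375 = -224645.74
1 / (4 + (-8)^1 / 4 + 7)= 1 / 9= 0.11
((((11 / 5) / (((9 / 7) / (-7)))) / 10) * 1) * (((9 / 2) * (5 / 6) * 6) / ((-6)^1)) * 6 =539 / 20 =26.95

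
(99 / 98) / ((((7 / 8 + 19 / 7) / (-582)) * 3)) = -25608 / 469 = -54.60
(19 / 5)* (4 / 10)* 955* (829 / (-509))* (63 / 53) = -2810.27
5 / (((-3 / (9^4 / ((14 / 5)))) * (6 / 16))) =-72900 / 7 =-10414.29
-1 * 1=-1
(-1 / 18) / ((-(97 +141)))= 1 / 4284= 0.00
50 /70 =5 /7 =0.71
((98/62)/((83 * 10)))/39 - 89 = -89308781/1003470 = -89.00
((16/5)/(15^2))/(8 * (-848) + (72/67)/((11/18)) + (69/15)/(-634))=-7476128/3565192497975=-0.00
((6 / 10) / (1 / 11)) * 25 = 165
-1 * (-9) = 9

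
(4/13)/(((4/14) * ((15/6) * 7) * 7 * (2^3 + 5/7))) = 4/3965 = 0.00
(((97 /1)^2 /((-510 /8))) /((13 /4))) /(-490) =0.09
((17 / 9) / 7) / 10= 17 / 630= 0.03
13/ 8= 1.62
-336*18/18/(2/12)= -2016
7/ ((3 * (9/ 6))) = 14/ 9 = 1.56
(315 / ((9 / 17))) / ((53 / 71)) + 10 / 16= 338225 / 424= 797.70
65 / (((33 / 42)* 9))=910 / 99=9.19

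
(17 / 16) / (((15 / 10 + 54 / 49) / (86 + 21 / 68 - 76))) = 34349 / 8160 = 4.21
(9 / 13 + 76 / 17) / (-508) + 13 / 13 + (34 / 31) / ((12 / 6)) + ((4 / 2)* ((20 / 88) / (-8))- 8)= -499107747 / 76566776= -6.52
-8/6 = -4/3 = -1.33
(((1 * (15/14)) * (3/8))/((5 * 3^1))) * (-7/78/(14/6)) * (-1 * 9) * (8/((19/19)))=27/364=0.07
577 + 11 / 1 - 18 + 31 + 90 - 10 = 681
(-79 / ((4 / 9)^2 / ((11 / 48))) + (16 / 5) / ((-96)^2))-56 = -1700951 / 11520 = -147.65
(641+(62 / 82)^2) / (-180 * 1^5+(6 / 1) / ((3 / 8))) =-539241 / 137842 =-3.91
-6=-6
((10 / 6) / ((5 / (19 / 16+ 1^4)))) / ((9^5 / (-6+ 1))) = -175 / 2834352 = -0.00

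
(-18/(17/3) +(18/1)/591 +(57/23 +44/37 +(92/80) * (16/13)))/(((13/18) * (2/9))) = 29062472193/2408249155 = 12.07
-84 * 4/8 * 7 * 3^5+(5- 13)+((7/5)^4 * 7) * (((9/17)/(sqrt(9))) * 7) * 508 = -579859174/10625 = -54574.98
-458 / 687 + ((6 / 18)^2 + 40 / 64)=5 / 72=0.07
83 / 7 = 11.86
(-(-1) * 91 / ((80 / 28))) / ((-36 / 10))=-637 / 72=-8.85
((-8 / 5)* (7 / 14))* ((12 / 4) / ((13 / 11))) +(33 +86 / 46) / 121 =-315226 / 180895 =-1.74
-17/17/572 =-1/572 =-0.00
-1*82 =-82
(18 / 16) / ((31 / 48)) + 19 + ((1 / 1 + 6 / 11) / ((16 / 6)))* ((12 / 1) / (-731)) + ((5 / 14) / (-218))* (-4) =464049867 / 22375738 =20.74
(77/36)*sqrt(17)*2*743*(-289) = -16533979*sqrt(17)/18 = -3787296.77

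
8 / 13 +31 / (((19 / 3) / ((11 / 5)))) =14059 / 1235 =11.38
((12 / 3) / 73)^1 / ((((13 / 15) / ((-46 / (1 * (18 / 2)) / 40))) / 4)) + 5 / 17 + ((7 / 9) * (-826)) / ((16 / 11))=-512741429 / 1161576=-441.42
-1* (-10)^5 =100000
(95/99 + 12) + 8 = 2075/99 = 20.96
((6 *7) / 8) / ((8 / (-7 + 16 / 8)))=-105 / 32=-3.28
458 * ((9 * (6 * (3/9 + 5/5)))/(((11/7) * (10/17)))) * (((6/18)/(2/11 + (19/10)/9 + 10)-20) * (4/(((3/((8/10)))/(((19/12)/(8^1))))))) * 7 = -119140717976/113179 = -1052675.13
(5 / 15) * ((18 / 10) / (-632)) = -3 / 3160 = -0.00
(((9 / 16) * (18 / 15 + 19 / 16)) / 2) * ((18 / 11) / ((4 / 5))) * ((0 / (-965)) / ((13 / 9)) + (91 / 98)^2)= 2614599 / 2207744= 1.18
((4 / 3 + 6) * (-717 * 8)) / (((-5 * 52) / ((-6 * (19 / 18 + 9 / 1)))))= -1903396 / 195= -9761.01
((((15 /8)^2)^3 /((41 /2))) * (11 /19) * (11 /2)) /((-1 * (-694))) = 1378265625 /141721862144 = 0.01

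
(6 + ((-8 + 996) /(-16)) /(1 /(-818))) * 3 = 303105 /2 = 151552.50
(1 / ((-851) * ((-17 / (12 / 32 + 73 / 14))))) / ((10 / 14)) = 313 / 578680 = 0.00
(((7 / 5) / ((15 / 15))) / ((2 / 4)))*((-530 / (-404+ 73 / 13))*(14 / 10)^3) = 6617156 / 647375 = 10.22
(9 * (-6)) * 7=-378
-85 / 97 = -0.88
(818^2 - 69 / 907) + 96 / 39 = 7889669211 / 11791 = 669126.39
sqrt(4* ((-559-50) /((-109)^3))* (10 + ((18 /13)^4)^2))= 0.21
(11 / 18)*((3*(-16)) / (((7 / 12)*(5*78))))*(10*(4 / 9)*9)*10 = -14080 / 273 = -51.58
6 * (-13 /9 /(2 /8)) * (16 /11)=-1664 /33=-50.42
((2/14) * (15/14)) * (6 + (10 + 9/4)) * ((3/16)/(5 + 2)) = 3285/43904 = 0.07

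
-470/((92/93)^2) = -2032515/4232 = -480.27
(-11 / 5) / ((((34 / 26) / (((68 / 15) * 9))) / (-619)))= 42488.16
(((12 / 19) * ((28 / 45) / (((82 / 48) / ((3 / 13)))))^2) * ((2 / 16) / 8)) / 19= 9408 / 2563903225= 0.00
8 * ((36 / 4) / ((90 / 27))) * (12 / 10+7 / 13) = 12204 / 325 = 37.55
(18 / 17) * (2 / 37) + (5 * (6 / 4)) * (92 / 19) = 434694 / 11951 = 36.37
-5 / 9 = -0.56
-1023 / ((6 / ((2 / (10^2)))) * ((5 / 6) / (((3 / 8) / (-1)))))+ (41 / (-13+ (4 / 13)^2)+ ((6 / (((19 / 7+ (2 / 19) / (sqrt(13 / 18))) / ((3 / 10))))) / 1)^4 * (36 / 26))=-243945208933923081638834536754507 / 178182629355764339546071631250000 - 49461826206029194182253392 * sqrt(26) / 5106104692680087676125390625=-1.42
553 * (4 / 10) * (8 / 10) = 4424 / 25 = 176.96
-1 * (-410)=410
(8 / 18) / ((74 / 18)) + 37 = 1373 / 37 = 37.11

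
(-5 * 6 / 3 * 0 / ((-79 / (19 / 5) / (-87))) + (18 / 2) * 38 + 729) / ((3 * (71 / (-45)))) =-16065 / 71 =-226.27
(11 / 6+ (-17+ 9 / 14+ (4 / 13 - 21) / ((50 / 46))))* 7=-234.93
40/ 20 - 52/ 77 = 102/ 77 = 1.32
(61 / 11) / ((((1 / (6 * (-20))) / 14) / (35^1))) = -3586800 / 11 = -326072.73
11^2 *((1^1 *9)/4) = 1089/4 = 272.25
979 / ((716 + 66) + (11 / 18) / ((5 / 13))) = 88110 / 70523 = 1.25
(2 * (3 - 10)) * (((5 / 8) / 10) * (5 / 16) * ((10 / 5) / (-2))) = 35 / 128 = 0.27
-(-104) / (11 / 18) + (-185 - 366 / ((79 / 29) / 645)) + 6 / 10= -376593428 / 4345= -86672.83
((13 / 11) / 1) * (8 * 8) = 832 / 11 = 75.64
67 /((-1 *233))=-67 /233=-0.29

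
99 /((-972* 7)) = -11 /756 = -0.01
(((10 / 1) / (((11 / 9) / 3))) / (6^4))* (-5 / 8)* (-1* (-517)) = -1175 / 192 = -6.12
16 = 16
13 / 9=1.44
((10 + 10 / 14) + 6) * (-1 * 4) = -468 / 7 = -66.86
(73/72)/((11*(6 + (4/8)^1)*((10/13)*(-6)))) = -73/23760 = -0.00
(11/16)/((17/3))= 33/272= 0.12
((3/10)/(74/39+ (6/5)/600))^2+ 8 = 11009322668/1371887521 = 8.02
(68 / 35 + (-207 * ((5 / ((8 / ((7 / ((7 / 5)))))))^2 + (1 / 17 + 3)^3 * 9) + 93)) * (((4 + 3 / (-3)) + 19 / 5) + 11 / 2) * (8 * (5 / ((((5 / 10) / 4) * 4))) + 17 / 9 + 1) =-56323935.86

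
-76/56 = -19/14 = -1.36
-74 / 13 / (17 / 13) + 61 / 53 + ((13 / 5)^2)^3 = 4303876784 / 14078125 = 305.71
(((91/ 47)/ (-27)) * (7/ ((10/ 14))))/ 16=-0.04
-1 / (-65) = 1 / 65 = 0.02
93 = 93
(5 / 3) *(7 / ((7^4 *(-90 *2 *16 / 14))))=-1 / 42336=-0.00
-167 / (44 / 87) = -14529 / 44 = -330.20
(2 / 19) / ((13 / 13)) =2 / 19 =0.11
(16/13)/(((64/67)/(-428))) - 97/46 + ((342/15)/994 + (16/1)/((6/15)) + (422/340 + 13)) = -1261372585/2526251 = -499.31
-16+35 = 19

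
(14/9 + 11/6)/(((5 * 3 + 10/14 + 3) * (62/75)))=10675/48732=0.22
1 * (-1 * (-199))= 199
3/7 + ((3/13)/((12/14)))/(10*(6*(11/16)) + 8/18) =59421/136591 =0.44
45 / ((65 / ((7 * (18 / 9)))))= 126 / 13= 9.69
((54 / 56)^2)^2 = 531441 / 614656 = 0.86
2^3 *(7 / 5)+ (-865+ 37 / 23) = -98002 / 115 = -852.19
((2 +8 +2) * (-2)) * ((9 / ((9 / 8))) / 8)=-24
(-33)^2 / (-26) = -1089 / 26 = -41.88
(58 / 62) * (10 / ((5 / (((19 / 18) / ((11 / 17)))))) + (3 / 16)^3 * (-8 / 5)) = 23902003 / 7856640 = 3.04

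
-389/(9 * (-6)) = 389/54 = 7.20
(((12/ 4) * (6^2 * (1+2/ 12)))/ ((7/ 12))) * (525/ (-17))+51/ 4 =-452733/ 68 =-6657.84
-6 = -6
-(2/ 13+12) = -158/ 13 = -12.15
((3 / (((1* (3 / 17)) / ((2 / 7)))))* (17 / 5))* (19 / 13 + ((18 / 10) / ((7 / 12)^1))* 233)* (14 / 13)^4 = 148541866144 / 9282325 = 16002.66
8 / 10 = 4 / 5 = 0.80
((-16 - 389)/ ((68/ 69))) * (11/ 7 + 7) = -419175/ 119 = -3522.48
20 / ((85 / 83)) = 332 / 17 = 19.53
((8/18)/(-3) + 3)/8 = 77/216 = 0.36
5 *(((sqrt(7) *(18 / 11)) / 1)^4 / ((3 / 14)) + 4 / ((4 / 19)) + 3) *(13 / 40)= 158122991 / 58564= 2700.00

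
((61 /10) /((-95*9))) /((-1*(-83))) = -61 /709650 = -0.00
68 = 68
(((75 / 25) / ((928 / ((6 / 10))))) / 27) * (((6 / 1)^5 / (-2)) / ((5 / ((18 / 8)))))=-729 / 5800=-0.13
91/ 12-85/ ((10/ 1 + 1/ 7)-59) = 6377/ 684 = 9.32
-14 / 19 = -0.74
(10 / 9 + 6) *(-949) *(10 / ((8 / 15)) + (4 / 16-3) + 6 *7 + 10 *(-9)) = 1943552 / 9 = 215950.22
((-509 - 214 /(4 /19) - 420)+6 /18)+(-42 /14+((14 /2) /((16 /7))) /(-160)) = -14962067 /7680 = -1948.19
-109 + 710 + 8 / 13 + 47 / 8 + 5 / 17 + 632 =1239.78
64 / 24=8 / 3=2.67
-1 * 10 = -10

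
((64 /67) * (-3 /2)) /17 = -0.08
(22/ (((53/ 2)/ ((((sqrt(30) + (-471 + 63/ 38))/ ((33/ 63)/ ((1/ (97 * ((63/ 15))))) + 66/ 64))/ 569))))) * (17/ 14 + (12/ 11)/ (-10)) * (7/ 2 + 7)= -728524080/ 19658473747 + 81696 * sqrt(30)/ 1034656513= -0.04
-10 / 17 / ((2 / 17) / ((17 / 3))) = -85 / 3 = -28.33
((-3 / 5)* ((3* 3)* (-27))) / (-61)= -729 / 305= -2.39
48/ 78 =8/ 13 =0.62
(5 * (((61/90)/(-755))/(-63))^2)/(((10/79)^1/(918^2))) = 0.01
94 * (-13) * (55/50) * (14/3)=-94094/15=-6272.93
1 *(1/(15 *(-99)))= -1/1485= -0.00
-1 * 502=-502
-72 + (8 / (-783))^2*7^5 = -43066760 / 613089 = -70.25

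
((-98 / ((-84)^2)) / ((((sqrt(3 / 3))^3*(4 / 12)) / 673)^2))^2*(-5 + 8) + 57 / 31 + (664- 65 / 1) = 19078456342877 / 1984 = 9616157430.89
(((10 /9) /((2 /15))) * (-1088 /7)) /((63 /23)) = -625600 /1323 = -472.86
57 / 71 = 0.80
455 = 455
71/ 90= 0.79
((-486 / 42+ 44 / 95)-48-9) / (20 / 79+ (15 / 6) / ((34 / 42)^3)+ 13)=-35158096168 / 9274034805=-3.79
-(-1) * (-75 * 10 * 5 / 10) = -375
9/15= 3/5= 0.60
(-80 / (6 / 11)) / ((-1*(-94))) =-220 / 141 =-1.56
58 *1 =58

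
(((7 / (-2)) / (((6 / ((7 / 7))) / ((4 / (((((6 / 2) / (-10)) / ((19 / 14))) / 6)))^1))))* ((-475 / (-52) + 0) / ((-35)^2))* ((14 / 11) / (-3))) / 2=-1805 / 18018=-0.10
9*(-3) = -27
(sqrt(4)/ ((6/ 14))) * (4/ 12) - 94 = -832/ 9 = -92.44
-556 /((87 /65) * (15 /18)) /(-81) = 14456 /2349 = 6.15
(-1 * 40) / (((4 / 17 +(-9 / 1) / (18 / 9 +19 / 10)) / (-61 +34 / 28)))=-1849770 / 1603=-1153.94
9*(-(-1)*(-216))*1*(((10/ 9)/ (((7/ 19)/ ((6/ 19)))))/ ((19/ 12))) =-155520/ 133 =-1169.32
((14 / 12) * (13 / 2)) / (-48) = -91 / 576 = -0.16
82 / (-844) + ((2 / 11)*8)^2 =103071 / 51062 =2.02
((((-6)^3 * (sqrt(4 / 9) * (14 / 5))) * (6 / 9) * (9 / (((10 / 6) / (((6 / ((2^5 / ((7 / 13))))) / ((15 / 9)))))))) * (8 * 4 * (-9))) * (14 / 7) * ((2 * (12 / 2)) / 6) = 164602368 / 1625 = 101293.76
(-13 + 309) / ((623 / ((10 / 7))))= 2960 / 4361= 0.68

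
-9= -9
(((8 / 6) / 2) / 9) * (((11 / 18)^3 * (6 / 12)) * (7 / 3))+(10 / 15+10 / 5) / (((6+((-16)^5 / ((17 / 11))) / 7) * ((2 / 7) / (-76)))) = 73666839911 / 2724195381912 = 0.03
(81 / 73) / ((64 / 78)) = 3159 / 2336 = 1.35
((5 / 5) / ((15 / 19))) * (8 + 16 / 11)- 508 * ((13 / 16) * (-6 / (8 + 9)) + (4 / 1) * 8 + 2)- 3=-96028321 / 5610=-17117.35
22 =22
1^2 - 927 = -926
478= 478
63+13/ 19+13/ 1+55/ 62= 91379/ 1178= 77.57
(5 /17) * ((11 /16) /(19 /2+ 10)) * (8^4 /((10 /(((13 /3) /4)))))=704 /153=4.60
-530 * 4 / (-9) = 2120 / 9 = 235.56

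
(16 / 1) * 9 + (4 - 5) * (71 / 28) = 3961 / 28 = 141.46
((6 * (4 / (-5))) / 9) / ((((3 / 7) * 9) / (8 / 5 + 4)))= -1568 / 2025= -0.77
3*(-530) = -1590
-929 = -929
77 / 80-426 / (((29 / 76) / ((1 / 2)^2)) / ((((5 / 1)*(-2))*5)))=13956.13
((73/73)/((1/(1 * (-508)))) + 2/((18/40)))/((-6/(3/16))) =1133/72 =15.74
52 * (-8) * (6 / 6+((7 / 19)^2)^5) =-416.02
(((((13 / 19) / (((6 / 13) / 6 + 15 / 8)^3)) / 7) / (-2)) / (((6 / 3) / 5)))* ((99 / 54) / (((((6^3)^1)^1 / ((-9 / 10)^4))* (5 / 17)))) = -432613467 / 1390752238750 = -0.00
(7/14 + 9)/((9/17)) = 323/18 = 17.94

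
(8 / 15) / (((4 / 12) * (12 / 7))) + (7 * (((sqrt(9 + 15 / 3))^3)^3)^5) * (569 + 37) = 260286394117520917059098100000.00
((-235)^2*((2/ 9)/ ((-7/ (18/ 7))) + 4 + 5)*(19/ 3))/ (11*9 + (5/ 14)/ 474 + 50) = 144896483300/ 6921383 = 20934.61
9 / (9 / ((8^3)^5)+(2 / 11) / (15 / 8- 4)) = -59215298225504256 / 562949953419629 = -105.19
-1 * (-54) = 54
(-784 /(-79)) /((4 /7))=1372 /79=17.37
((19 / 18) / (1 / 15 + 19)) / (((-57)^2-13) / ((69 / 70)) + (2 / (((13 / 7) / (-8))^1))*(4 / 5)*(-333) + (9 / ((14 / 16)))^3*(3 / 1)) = 3747275 / 598534330592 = 0.00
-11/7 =-1.57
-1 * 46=-46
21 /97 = 0.22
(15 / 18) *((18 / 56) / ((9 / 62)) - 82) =-5585 / 84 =-66.49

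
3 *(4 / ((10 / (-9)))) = -54 / 5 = -10.80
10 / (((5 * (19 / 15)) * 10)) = 3 / 19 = 0.16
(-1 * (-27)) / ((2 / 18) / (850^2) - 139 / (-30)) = 175567500 / 30128251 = 5.83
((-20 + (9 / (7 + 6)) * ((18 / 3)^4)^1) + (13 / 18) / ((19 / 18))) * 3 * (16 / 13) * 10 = 104085600 / 3211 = 32415.32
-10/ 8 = -5/ 4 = -1.25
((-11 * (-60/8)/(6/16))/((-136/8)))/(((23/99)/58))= -1263240/391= -3230.79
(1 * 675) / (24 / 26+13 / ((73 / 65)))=640575 / 11861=54.01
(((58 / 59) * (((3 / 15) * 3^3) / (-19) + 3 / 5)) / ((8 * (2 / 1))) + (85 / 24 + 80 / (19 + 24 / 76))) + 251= 2554371017 / 9873768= 258.70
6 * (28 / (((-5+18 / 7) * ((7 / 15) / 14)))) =-35280 / 17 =-2075.29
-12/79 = -0.15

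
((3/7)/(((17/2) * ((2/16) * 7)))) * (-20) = -960/833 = -1.15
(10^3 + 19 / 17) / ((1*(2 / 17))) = 17019 / 2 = 8509.50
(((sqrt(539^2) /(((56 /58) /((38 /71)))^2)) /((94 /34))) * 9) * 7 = 3576723381 /947708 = 3774.08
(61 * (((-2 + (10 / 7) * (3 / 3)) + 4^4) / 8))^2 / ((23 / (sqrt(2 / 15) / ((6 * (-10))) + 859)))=141670979.26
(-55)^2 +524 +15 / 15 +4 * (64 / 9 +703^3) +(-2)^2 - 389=12507470113 / 9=1389718901.44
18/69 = 6/23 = 0.26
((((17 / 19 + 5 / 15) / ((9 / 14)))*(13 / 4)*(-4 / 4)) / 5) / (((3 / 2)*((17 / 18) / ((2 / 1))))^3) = -326144 / 93347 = -3.49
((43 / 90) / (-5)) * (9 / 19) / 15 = -43 / 14250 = -0.00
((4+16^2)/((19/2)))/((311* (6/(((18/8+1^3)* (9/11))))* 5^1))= 507/64999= 0.01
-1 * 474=-474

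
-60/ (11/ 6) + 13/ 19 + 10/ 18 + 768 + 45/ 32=44416805/ 60192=737.92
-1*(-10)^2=-100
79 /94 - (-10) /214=8923 /10058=0.89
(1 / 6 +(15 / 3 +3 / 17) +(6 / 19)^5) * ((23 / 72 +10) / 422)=0.13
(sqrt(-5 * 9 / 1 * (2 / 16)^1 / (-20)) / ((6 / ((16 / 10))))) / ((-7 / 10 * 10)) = -sqrt(2) / 70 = -0.02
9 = 9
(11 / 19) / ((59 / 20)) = 0.20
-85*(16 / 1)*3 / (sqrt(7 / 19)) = -4080*sqrt(133) / 7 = -6721.84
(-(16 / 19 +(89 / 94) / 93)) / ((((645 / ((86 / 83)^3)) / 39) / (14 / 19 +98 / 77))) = -381107981072 / 3308214919889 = -0.12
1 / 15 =0.07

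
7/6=1.17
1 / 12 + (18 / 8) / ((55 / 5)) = 19 / 66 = 0.29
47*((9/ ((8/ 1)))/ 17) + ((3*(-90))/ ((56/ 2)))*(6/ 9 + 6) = -58239/ 952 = -61.18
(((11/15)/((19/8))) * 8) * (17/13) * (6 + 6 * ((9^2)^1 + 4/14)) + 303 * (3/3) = 16406571/8645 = 1897.81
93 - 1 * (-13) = 106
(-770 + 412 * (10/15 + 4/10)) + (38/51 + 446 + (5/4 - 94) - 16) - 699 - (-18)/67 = -15747121/22780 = -691.27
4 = 4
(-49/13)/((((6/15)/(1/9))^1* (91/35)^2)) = -6125/39546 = -0.15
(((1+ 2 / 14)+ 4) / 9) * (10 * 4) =160 / 7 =22.86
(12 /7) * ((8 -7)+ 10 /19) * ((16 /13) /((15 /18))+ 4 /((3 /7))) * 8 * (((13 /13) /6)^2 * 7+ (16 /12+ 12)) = 3061.12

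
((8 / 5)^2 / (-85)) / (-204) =16 / 108375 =0.00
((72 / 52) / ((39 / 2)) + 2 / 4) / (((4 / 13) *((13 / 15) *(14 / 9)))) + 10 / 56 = 4205 / 2704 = 1.56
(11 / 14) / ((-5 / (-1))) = 0.16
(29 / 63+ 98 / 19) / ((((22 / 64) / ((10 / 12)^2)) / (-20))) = -26900000 / 118503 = -227.00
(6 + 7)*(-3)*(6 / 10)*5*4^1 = -468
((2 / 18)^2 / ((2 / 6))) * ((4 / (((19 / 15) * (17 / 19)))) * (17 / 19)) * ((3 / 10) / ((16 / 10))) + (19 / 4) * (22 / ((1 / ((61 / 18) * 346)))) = 83811941 / 684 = 122532.08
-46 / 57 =-0.81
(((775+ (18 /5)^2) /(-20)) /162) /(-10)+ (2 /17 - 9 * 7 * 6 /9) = -576385117 /13770000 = -41.86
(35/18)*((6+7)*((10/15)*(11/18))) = 5005/486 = 10.30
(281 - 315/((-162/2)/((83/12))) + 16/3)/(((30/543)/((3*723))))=1475654809/120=12297123.41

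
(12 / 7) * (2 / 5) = 0.69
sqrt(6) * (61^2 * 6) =22326 * sqrt(6) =54687.31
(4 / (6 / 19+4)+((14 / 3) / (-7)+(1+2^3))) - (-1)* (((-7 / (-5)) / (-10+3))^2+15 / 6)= 72571 / 6150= 11.80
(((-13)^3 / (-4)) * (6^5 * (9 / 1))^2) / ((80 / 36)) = 6052713346368 / 5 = 1210542669273.60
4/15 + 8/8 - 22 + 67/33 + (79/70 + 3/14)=-20051/1155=-17.36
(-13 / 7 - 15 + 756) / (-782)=-2587 / 2737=-0.95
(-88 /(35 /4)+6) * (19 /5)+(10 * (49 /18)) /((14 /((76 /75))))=-63536 /4725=-13.45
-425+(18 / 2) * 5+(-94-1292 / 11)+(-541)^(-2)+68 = -1685257187 / 3219491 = -523.45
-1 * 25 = -25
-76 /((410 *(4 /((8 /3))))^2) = -76 /378225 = -0.00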